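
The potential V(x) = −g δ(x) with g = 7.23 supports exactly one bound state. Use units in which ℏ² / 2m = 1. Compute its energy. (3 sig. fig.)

E = -13.1

For x ≠ 0 the bound state is ψ ∝ e^{−κ|x|}; integrating the TISE across the delta gives the cusp condition 2κ = 2mg/ℏ², so κ = 3.615.
Then E = −ℏ²κ²/(2m) = −mg²/(2ℏ²) = -13.07.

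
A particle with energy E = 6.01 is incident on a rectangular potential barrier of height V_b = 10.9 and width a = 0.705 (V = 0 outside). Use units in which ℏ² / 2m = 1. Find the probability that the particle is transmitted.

E < V_b: inside the barrier ψ ∝ e^{±κx} with κ = √(2m(V_b − E))/ℏ = 2.211.
κa = 1.559, sinh(κa) = 2.272.
Matching ψ, ψ′ at both faces gives T = [1 + V_b² sinh²(κa) / (4E(V_b − E))]⁻¹ = 1/6.216 = 0.161.

T = 0.161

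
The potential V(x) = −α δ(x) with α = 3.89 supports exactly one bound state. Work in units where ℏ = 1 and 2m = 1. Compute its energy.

E = -3.78

The bound state is ψ(x) = √κ e^{−κ|x|}. The derivative jump ψ'(0⁺) − ψ'(0⁻) = −(2mα/ℏ²)ψ(0) fixes κ = mα/ℏ² = 1.945.
Then E = −ℏ²κ²/(2m) = −mα²/(2ℏ²) = -3.783.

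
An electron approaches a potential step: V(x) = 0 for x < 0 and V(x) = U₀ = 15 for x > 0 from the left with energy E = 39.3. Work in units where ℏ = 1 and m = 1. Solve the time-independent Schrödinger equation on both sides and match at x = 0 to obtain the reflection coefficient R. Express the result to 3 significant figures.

R = 0.0143

On each side the TISE gives plane waves with k = √(2m(E − V))/ℏ: k₁ = √(2·1·39.3) = 8.866, k₂ = √(2·1·24.3) = 6.971.
Matching ψ and ψ′ at x = 0 gives r = (k₁ − k₂)/(k₁ + k₂), so R = r² = 0.01431 and T = 1 − R = 0.9857.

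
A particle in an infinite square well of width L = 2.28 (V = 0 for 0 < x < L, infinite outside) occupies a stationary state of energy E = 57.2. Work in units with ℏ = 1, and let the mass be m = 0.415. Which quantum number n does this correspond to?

n = 5

For an infinite well E_n = n²π²ℏ²/(2mL²), so n = (L/πℏ)√(2mE).
n = (2.28/π) × √(2 × 0.415 × 57.2) = 5.001 → n = 5.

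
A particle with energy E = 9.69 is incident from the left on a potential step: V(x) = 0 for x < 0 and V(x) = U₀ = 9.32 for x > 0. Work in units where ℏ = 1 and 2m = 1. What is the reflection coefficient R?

R = 0.453

The wavenumbers are k₁ = √(2mE)/ℏ = 3.113 on the left and k₂ = √(2m(E − U₀))/ℏ = 0.6083 on the right.
Continuity of ψ and ψ′ at the step yields the reflection amplitude r = (k₁ − k₂)/(k₁ + k₂) = 0.6731; thus R = |r|² = 0.4530, T = 0.5470.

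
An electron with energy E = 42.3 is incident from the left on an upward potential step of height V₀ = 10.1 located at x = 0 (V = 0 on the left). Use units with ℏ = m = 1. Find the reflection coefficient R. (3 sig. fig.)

On each side the TISE gives plane waves with k = √(2m(E − V))/ℏ: k₁ = √(2·1·42.3) = 9.198, k₂ = √(2·1·32.2) = 8.025.
Continuity of ψ and ψ′ at the step yields the reflection amplitude r = (k₁ − k₂)/(k₁ + k₂) = 0.06810; thus R = |r|² = 0.004638, T = 0.9954.

R = 0.00464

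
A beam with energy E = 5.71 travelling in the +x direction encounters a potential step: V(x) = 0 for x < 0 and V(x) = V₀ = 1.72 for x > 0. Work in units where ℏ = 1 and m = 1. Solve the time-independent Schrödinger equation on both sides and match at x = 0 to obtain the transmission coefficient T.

T = 0.992

The wavenumbers are k₁ = √(2mE)/ℏ = 3.379 on the left and k₂ = √(2m(E − V₀))/ℏ = 2.825 on the right.
Continuity of ψ and ψ′ at the step yields the reflection amplitude r = (k₁ − k₂)/(k₁ + k₂) = 0.08937; thus R = |r|² = 0.007987, T = 0.9920.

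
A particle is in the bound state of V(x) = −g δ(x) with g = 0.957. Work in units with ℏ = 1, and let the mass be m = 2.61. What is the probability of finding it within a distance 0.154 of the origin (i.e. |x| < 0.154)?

P = 0.537

The normalised bound state is ψ = √κ e^{−κ|x|} with κ = mg/ℏ² = 2.498.
P(|x| < d) = ∫_{−d}^{d} κ e^{−2κ|x|} dx = 1 − e^{−2κd} = 1 − e^{−0.7693} = 0.5367.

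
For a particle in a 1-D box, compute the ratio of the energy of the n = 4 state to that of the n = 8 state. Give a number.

0.25

E_n = n²π²ℏ²/(2mL²) so the ratio is n₂²/n₁² = 16/64 = 0.25.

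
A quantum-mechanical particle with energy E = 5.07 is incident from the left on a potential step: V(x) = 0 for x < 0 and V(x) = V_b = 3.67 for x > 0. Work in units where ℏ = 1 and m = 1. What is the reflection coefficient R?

R = 0.0968

The wavenumbers are k₁ = √(2mE)/ℏ = 3.184 on the left and k₂ = √(2m(E − V_b))/ℏ = 1.673 on the right.
Continuity of ψ and ψ′ at the step yields the reflection amplitude r = (k₁ − k₂)/(k₁ + k₂) = 0.3111; thus R = |r|² = 0.09676, T = 0.9032.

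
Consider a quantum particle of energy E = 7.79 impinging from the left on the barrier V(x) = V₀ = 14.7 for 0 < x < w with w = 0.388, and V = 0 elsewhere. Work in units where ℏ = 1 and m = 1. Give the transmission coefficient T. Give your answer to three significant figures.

T = 0.200

Since E < V₀ the interior solution is evanescent with decay constant κ = √(2m(V₀ − E))/ℏ = 3.718.
κw = 1.442, sinh(κw) = 1.997.
Matching ψ, ψ′ at both faces gives T = [1 + V₀² sinh²(κw) / (4E(V₀ − E))]⁻¹ = 1/5.003 = 0.200.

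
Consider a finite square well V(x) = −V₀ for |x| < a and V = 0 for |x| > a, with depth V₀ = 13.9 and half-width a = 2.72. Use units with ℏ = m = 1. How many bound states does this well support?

The dimensionless depth is z₀ = a√(2mV₀)/ℏ = 2.72 × √(27.80) = 14.34.
The even/odd transcendental equations gain one root per π/2 in z₀, giving N = 1 + ⌊2z₀/π⌋ = 1 + ⌊9.130⌋ = 10.

N = 10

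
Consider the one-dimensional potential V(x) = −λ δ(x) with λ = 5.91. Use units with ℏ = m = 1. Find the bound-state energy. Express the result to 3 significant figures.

E = -17.5

For x ≠ 0 the bound state is ψ ∝ e^{−κ|x|}; integrating the TISE across the delta gives the cusp condition 2κ = 2mλ/ℏ², so κ = 5.910.
Then E = −ℏ²κ²/(2m) = −mλ²/(2ℏ²) = -17.46.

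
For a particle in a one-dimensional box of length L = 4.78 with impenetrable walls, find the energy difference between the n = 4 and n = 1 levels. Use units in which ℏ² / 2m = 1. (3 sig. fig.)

E_n = n²π²ℏ²/(2mL²), so ΔE = (4² − 1²) π²ℏ²/(2mL²).
ΔE = 15 × π² / (2 × 0.5 × 4.78²) = 6.479.

ΔE = 6.48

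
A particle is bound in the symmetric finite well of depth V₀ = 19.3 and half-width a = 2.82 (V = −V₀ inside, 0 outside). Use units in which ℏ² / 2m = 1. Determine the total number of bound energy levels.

Define the well-strength parameter z₀ = (a/ℏ)√(2mV₀) = 2.82 × √(2·0.5·19.3) = 12.39.
The even/odd transcendental equations gain one root per π/2 in z₀, giving N = 1 + ⌊2z₀/π⌋ = 1 + ⌊7.887⌋ = 8.

N = 8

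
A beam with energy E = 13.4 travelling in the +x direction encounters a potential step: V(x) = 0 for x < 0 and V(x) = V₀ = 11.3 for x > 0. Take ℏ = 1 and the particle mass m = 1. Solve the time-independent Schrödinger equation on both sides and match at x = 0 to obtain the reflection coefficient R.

The wavenumbers are k₁ = √(2mE)/ℏ = 5.177 on the left and k₂ = √(2m(E − V₀))/ℏ = 2.049 on the right.
Matching ψ and ψ′ at x = 0 gives r = (k₁ − k₂)/(k₁ + k₂), so R = r² = 0.1873 and T = 1 − R = 0.8127.

R = 0.187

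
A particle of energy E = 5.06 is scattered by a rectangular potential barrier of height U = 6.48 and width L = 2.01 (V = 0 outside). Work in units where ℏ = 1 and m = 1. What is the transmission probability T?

T = 0.00313

E < U: inside the barrier ψ ∝ e^{±κx} with κ = √(2m(U − E))/ℏ = 1.685.
κL = 3.387, sinh(κL) = 14.78.
The exact tunnelling result is T⁻¹ = 1 + U² sinh²(κL) / [4E(U − E)] = 320.0, so T = 0.00313.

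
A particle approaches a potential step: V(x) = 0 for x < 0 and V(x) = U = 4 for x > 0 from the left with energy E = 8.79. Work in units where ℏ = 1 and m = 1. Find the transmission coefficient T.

On each side the TISE gives plane waves with k = √(2m(E − V))/ℏ: k₁ = √(2·1·8.79) = 4.193, k₂ = √(2·1·4.79) = 3.095.
Matching ψ and ψ′ at x = 0 gives r = (k₁ − k₂)/(k₁ + k₂), so R = r² = 0.02269 and T = 1 − R = 0.9773.

T = 0.977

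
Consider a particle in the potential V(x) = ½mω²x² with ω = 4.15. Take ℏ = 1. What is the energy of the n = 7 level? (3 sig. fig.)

The oscillator eigenvalues are E_n = ℏω(n + ½), so E_7 = 4.15 × 7.5 = 31.13.

E = 31.1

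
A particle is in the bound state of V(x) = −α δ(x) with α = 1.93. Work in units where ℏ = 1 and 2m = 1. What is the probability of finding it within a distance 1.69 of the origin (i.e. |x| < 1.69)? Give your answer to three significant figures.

P = 0.962

The normalised bound state is ψ = √κ e^{−κ|x|} with κ = mα/ℏ² = 0.9650.
P(|x| < d) = ∫_{−d}^{d} κ e^{−2κ|x|} dx = 1 − e^{−2κd} = 1 − e^{−3.262} = 0.9617.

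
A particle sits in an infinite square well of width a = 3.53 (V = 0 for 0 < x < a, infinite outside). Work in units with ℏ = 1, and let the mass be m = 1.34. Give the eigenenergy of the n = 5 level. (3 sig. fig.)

Requiring ψ(0) = ψ(a) = 0 quantises k = nπ/a, hence E_n = ℏ²k²/2m = n²π²ℏ²/(2ma²).
E_5 = 5² × π² / (2 × 1.34 × 3.53²) = 7.388.

E = 7.39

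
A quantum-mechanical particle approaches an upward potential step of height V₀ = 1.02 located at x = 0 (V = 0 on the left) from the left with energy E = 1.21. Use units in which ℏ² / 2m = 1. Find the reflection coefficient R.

R = 0.187

On each side the TISE gives plane waves with k = √(2m(E − V))/ℏ: k₁ = √(2·½·1.21) = 1.100, k₂ = √(2·½·0.19) = 0.4359.
Continuity of ψ and ψ′ at the step yields the reflection amplitude r = (k₁ − k₂)/(k₁ + k₂) = 0.4324; thus R = |r|² = 0.1870, T = 0.8130.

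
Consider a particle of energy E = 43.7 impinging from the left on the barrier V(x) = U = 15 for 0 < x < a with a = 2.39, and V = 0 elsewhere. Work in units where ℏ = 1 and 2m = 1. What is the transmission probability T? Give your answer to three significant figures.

E > U: inside the barrier k₂ = √(2m(E − U))/ℏ = 5.357, k₂a = 12.80.
Matching at both interfaces gives T⁻¹ = 1 + U² sin²(k₂a) / [4E(E − U)] = 1.002, hence T = 0.998.

T = 0.998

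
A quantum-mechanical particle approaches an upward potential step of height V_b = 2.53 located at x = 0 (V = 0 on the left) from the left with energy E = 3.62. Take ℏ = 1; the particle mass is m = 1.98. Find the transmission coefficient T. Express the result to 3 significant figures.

On each side the TISE gives plane waves with k = √(2m(E − V))/ℏ: k₁ = √(2·1.98·3.62) = 3.786, k₂ = √(2·1.98·1.09) = 2.078.
Continuity of ψ and ψ′ at the step yields the reflection amplitude r = (k₁ − k₂)/(k₁ + k₂) = 0.2914; thus R = |r|² = 0.08490, T = 0.9151.

T = 0.915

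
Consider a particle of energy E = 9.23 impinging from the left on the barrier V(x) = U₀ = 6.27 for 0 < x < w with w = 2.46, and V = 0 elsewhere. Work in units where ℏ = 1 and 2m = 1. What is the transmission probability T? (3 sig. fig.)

E > U₀: inside the barrier k₂ = √(2m(E − U₀))/ℏ = 1.720, k₂w = 4.232.
Matching at both interfaces gives T⁻¹ = 1 + U₀² sin²(k₂w) / [4E(E − U₀)] = 1.283, hence T = 0.779.

T = 0.779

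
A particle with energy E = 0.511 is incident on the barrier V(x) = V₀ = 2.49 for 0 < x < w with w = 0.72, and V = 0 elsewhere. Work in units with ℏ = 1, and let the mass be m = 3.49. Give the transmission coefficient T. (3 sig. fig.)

T = 0.0123

E < V₀: inside the barrier ψ ∝ e^{±κx} with κ = √(2m(V₀ − E))/ℏ = 3.717.
κw = 2.676, sinh(κw) = 7.229.
Matching ψ, ψ′ at both faces gives T = [1 + V₀² sinh²(κw) / (4E(V₀ − E))]⁻¹ = 1/81.10 = 0.0123.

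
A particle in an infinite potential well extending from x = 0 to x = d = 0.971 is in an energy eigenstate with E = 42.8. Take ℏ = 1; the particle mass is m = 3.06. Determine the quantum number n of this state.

n = 5

For an infinite well E_n = n²π²ℏ²/(2md²), so n = (d/πℏ)√(2mE).
n = (0.971/π) × √(2 × 3.06 × 42.8) = 5.002 → n = 5.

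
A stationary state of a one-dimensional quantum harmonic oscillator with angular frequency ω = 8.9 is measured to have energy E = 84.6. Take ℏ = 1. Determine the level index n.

Invert E_n = (n + ½)ℏω: n = E/ℏω − ½ = 9.006, so n = 9.

n = 9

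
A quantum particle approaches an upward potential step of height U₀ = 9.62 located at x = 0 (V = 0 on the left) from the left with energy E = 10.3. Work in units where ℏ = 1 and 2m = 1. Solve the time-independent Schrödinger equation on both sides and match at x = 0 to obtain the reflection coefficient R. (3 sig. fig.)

On each side the TISE gives plane waves with k = √(2m(E − V))/ℏ: k₁ = √(2·½·10.3) = 3.209, k₂ = √(2·½·0.68) = 0.8246.
Matching ψ and ψ′ at x = 0 gives r = (k₁ − k₂)/(k₁ + k₂), so R = r² = 0.3495 and T = 1 − R = 0.6505.

R = 0.349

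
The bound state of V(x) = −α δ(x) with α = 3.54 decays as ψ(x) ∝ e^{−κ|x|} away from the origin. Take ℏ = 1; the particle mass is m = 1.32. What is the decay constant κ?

Integrating the TISE across x = 0 gives the cusp condition ψ'(0⁺) − ψ'(0⁻) = −(2mα/ℏ²)ψ(0).
With ψ ∝ e^{−κ|x|} this yields −2κ = −2mα/ℏ², so κ = mα/ℏ² = 4.673.

κ = 4.67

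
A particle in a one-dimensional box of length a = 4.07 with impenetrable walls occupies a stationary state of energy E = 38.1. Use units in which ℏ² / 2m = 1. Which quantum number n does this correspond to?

For an infinite well E_n = n²π²ℏ²/(2ma²), so n = (a/πℏ)√(2mE).
n = (4.07/π) × √(2 × 0.5 × 38.1) = 7.997 → n = 8.

n = 8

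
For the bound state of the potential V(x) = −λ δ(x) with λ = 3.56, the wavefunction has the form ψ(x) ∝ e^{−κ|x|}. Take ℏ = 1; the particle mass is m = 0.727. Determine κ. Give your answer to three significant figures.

Integrating the TISE across x = 0 gives the cusp condition ψ'(0⁺) − ψ'(0⁻) = −(2mλ/ℏ²)ψ(0).
With ψ ∝ e^{−κ|x|} this yields −2κ = −2mλ/ℏ², so κ = mλ/ℏ² = 2.588.

κ = 2.59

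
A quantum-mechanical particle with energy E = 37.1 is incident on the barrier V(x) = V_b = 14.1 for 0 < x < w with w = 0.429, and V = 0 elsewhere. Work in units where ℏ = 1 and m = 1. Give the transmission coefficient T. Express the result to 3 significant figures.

T = 0.997

E > V_b: inside the barrier k₂ = √(2m(E − V_b))/ℏ = 6.782, k₂w = 2.910.
Matching at both interfaces gives T⁻¹ = 1 + V_b² sin²(k₂w) / [4E(E − V_b)] = 1.003, hence T = 0.997.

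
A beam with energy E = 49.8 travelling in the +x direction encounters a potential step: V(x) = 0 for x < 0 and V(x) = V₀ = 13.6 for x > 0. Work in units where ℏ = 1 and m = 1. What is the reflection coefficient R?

R = 0.00633

The wavenumbers are k₁ = √(2mE)/ℏ = 9.980 on the left and k₂ = √(2m(E − V₀))/ℏ = 8.509 on the right.
Matching ψ and ψ′ at x = 0 gives r = (k₁ − k₂)/(k₁ + k₂), so R = r² = 0.006331 and T = 1 − R = 0.9937.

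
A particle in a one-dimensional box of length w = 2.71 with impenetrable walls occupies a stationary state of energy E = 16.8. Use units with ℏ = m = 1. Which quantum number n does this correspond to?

From E_n = n²π²ℏ²/(2mw²) invert to n = √(2mw²E)/(πℏ).
n = (2.71/π) × √(2 × 1 × 16.8) = 5.000 → n = 5.

n = 5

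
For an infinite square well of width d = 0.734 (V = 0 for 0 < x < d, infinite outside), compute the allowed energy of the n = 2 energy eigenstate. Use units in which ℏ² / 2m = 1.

E = 73.3

The infinite-well eigenfunctions ψ_n = √(2/d) sin(nπx/d) vanish at both walls, giving E_n = n²π²ℏ²/(2md²).
E_2 = 2² × π² / (2 × 0.5 × 0.734²) = 73.28.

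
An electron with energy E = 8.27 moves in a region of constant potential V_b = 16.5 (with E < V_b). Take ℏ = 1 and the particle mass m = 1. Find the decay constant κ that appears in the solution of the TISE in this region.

κ = 4.06

Since E < V_b the TISE in this region is ψ'' = κ²ψ with κ = √(2m(V_b − E))/ℏ.
κ = √(2 × 1 × 8.23) = 4.057.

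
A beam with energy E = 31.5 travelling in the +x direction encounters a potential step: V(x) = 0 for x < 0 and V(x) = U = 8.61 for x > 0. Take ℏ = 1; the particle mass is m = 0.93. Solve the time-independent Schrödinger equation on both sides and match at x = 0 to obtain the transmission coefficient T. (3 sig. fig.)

The wavenumbers are k₁ = √(2mE)/ℏ = 7.654 on the left and k₂ = √(2m(E − U))/ℏ = 6.525 on the right.
Matching ψ and ψ′ at x = 0 gives r = (k₁ − k₂)/(k₁ + k₂), so R = r² = 0.006345 and T = 1 − R = 0.9937.

T = 0.994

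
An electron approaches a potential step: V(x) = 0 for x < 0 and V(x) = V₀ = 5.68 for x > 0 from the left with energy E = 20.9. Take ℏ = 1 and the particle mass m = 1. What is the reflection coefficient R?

R = 0.00626

On each side the TISE gives plane waves with k = √(2m(E − V))/ℏ: k₁ = √(2·1·20.9) = 6.465, k₂ = √(2·1·15.22) = 5.517.
Matching ψ and ψ′ at x = 0 gives r = (k₁ − k₂)/(k₁ + k₂), so R = r² = 0.006260 and T = 1 − R = 0.9937.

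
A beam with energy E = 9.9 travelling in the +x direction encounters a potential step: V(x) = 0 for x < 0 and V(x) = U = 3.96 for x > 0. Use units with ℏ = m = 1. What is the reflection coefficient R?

R = 0.0161

On each side the TISE gives plane waves with k = √(2m(E − V))/ℏ: k₁ = √(2·1·9.9) = 4.450, k₂ = √(2·1·5.94) = 3.447.
Matching ψ and ψ′ at x = 0 gives r = (k₁ − k₂)/(k₁ + k₂), so R = r² = 0.01613 and T = 1 − R = 0.9839.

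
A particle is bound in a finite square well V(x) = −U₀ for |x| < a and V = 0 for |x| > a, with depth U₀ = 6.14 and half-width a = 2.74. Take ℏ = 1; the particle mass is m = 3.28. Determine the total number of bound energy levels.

Define the well-strength parameter z₀ = (a/ℏ)√(2mU₀) = 2.74 × √(2·3.28·6.14) = 17.39.
A new bound state (alternating even/odd) appears each time z₀ passes a multiple of π/2, so N = ⌊2z₀/π⌋ + 1 = ⌊11.07⌋ + 1 = 12.

N = 12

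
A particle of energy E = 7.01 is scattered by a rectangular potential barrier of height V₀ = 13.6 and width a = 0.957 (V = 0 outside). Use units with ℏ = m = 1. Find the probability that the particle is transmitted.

T = 0.00383

Since E < V₀ the interior solution is evanescent with decay constant κ = √(2m(V₀ − E))/ℏ = 3.630.
κa = 3.474, sinh(κa) = 16.12.
Matching ψ, ψ′ at both faces gives T = [1 + V₀² sinh²(κa) / (4E(V₀ − E))]⁻¹ = 1/261.2 = 0.00383.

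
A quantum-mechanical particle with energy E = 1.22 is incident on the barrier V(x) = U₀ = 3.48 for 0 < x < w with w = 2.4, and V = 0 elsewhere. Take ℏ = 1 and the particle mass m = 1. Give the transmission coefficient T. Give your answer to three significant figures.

E < U₀: inside the barrier ψ ∝ e^{±κx} with κ = √(2m(U₀ − E))/ℏ = 2.126.
κw = 5.102, sinh(κw) = 82.21.
Matching ψ, ψ′ at both faces gives T = [1 + U₀² sinh²(κw) / (4E(U₀ − E))]⁻¹ = 1/7422 = 0.000135.

T = 0.000135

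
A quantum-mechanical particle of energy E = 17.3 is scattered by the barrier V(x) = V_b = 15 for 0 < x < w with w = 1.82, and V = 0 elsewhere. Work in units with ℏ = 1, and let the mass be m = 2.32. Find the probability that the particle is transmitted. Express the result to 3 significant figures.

T = 0.866

Above the barrier the interior wavenumber is k₂ = √(2m(E − V_b))/ℏ = 3.267, giving phase k₂w = 5.946.
Matching at both interfaces gives T⁻¹ = 1 + V_b² sin²(k₂w) / [4E(E − V_b)] = 1.155, hence T = 0.866.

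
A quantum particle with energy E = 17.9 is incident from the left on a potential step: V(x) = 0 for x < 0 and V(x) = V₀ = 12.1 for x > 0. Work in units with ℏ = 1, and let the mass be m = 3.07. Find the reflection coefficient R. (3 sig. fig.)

R = 0.0754

On each side the TISE gives plane waves with k = √(2m(E − V))/ℏ: k₁ = √(2·3.07·17.9) = 10.48, k₂ = √(2·3.07·5.8) = 5.968.
Continuity of ψ and ψ′ at the step yields the reflection amplitude r = (k₁ − k₂)/(k₁ + k₂) = 0.2745; thus R = |r|² = 0.07536, T = 0.9246.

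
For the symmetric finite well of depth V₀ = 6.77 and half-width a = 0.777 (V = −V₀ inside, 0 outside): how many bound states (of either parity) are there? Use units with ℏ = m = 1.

Define the well-strength parameter z₀ = (a/ℏ)√(2mV₀) = 0.777 × √(2·1·6.77) = 2.859.
A new bound state (alternating even/odd) appears each time z₀ passes a multiple of π/2, so N = ⌊2z₀/π⌋ + 1 = ⌊1.820⌋ + 1 = 2.

N = 2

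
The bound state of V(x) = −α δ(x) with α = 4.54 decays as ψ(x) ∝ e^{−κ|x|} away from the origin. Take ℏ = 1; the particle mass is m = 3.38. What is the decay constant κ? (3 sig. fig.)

Integrating the TISE across x = 0 gives the cusp condition ψ'(0⁺) − ψ'(0⁻) = −(2mα/ℏ²)ψ(0).
With ψ ∝ e^{−κ|x|} this yields −2κ = −2mα/ℏ², so κ = mα/ℏ² = 15.35.

κ = 15.3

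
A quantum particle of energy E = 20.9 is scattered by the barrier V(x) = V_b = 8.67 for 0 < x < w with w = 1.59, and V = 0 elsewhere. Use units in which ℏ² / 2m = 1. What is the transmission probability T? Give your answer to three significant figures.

Above the barrier the interior wavenumber is k₂ = √(2m(E − V_b))/ℏ = 3.497, giving phase k₂w = 5.560.
T = [1 + V_b² sin²(k₂w) / (4E(E − V_b))]⁻¹ = 1/1.032 = 0.969.

T = 0.969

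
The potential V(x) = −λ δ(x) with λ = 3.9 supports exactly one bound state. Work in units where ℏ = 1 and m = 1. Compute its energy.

E = -7.61

The bound state is ψ(x) = √κ e^{−κ|x|}. The derivative jump ψ'(0⁺) − ψ'(0⁻) = −(2mλ/ℏ²)ψ(0) fixes κ = mλ/ℏ² = 3.900.
Then E = −ℏ²κ²/(2m) = −mλ²/(2ℏ²) = -7.605.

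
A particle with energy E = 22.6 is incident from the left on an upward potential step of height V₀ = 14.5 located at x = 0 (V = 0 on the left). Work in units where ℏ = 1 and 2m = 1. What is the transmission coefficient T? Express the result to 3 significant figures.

On each side the TISE gives plane waves with k = √(2m(E − V))/ℏ: k₁ = √(2·½·22.6) = 4.754, k₂ = √(2·½·8.1) = 2.846.
Continuity of ψ and ψ′ at the step yields the reflection amplitude r = (k₁ − k₂)/(k₁ + k₂) = 0.2510; thus R = |r|² = 0.06302, T = 0.9370.

T = 0.937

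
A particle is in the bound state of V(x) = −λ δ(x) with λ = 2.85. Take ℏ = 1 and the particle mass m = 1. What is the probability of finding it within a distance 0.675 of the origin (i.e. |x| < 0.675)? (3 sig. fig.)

The normalised bound state is ψ = √κ e^{−κ|x|} with κ = mλ/ℏ² = 2.850.
P(|x| < d) = ∫_{−d}^{d} κ e^{−2κ|x|} dx = 1 − e^{−2κd} = 1 − e^{−3.848} = 0.9787.

P = 0.979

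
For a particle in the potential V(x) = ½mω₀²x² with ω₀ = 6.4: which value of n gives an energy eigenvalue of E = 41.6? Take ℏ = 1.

E_n = ℏω₀(n + ½) ⇒ n = E/(ℏω₀) − ½ = 41.6/6.4 − 0.5 = 6.000 → n = 6.

n = 6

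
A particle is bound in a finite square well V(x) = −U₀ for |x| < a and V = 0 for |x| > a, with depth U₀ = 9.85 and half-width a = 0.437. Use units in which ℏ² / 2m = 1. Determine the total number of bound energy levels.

N = 1

The dimensionless depth is z₀ = a√(2mU₀)/ℏ = 0.437 × √(9.850) = 1.372.
A new bound state (alternating even/odd) appears each time z₀ passes a multiple of π/2, so N = ⌊2z₀/π⌋ + 1 = ⌊0.8731⌋ + 1 = 1.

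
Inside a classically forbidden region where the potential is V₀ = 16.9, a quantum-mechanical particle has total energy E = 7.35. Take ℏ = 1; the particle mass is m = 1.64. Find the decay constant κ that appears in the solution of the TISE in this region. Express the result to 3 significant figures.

Since E < V₀ the TISE in this region is ψ'' = κ²ψ with κ = √(2m(V₀ − E))/ℏ.
κ = √(2 × 1.64 × 9.55) = 5.597.

κ = 5.60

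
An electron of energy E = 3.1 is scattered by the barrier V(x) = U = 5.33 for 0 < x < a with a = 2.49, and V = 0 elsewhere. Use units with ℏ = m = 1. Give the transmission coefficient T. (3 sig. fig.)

T = 0.000105

E < U: inside the barrier ψ ∝ e^{±κx} with κ = √(2m(U − E))/ℏ = 2.112.
κa = 5.259, sinh(κa) = 96.10.
Matching ψ, ψ′ at both faces gives T = [1 + U² sinh²(κa) / (4E(U − E))]⁻¹ = 1/9489 = 0.000105.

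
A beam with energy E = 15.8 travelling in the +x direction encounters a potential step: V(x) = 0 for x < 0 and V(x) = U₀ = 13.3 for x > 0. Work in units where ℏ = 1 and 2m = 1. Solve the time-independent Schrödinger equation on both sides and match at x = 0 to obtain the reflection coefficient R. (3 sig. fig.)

R = 0.186

On each side the TISE gives plane waves with k = √(2m(E − V))/ℏ: k₁ = √(2·½·15.8) = 3.975, k₂ = √(2·½·2.5) = 1.581.
Matching ψ and ψ′ at x = 0 gives r = (k₁ − k₂)/(k₁ + k₂), so R = r² = 0.1856 and T = 1 − R = 0.8144.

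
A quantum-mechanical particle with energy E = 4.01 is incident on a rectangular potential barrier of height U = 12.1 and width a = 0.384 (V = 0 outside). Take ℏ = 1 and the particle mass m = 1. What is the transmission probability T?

Since E < U the interior solution is evanescent with decay constant κ = √(2m(U − E))/ℏ = 4.022.
κa = 1.545, sinh(κa) = 2.236.
The exact tunnelling result is T⁻¹ = 1 + U² sinh²(κa) / [4E(U − E)] = 6.643, so T = 0.151.

T = 0.151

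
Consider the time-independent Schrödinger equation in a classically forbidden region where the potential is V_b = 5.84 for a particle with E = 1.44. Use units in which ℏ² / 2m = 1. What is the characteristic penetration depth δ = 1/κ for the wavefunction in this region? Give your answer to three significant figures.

δ = 0.477

Since E < V_b the TISE in this region is ψ'' = κ²ψ with κ = √(2m(V_b − E))/ℏ.
κ = √(2 × 0.5 × 4.4) = 2.098. The penetration depth is δ = 1/κ = 0.477.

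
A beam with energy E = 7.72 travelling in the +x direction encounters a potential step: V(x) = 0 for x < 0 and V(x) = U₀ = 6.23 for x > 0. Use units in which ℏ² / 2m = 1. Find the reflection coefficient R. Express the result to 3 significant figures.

R = 0.152

On each side the TISE gives plane waves with k = √(2m(E − V))/ℏ: k₁ = √(2·½·7.72) = 2.778, k₂ = √(2·½·1.49) = 1.221.
Continuity of ψ and ψ′ at the step yields the reflection amplitude r = (k₁ − k₂)/(k₁ + k₂) = 0.3895; thus R = |r|² = 0.1517, T = 0.8483.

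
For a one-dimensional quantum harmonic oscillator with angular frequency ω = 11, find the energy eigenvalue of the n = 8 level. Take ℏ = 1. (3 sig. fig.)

Using E_n = (n + ½)ℏω: E_8 = 8.5 × 11 = 93.50.

E = 93.5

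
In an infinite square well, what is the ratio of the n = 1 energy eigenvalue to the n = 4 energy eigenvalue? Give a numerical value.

0.0625

Since E_n ∝ n², the ratio is (1/4)² = 0.0625.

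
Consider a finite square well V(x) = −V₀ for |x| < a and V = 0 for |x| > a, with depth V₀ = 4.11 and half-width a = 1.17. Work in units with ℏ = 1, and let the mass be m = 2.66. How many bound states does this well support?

N = 4

The dimensionless depth is z₀ = a√(2mV₀)/ℏ = 1.17 × √(21.87) = 5.471.
A new bound state (alternating even/odd) appears each time z₀ passes a multiple of π/2, so N = ⌊2z₀/π⌋ + 1 = ⌊3.483⌋ + 1 = 4.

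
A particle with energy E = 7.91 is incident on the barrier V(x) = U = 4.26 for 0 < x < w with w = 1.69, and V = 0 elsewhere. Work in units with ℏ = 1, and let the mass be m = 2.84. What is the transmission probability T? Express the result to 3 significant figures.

E > U: inside the barrier k₂ = √(2m(E − U))/ℏ = 4.553, k₂w = 7.695.
Matching at both interfaces gives T⁻¹ = 1 + U² sin²(k₂w) / [4E(E − U)] = 1.153, hence T = 0.867.

T = 0.867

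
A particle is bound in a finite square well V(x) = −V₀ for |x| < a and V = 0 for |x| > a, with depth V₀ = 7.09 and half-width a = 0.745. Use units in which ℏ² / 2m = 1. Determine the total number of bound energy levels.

N = 2

Define the well-strength parameter z₀ = (a/ℏ)√(2mV₀) = 0.745 × √(2·0.5·7.09) = 1.984.
The even/odd transcendental equations gain one root per π/2 in z₀, giving N = 1 + ⌊2z₀/π⌋ = 1 + ⌊1.263⌋ = 2.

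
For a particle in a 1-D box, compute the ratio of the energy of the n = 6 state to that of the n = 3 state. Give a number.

4

Since E_n ∝ n², the ratio is (6/3)² = 4.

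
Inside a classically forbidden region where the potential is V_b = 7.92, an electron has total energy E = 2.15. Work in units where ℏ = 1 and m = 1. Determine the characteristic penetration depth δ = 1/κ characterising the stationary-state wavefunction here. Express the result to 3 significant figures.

δ = 0.294

Since E < V_b the TISE in this region is ψ'' = κ²ψ with κ = √(2m(V_b − E))/ℏ.
κ = √(2 × 1 × 5.77) = 3.397. The penetration depth is δ = 1/κ = 0.294.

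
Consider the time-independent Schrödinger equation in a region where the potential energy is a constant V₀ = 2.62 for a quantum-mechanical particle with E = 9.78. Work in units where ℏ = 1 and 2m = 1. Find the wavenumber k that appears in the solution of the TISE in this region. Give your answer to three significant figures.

k = 2.68

With E > V₀ the solution is oscillatory, ψ ∝ e^{±ikx} with k = √(2m(E − V₀))/ℏ.
k = √(2 × 0.5 × 7.16) = 2.676.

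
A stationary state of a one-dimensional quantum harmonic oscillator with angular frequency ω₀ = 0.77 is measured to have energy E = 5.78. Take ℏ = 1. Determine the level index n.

E_n = ℏω₀(n + ½) ⇒ n = E/(ℏω₀) − ½ = 5.78/0.77 − 0.5 = 7.006 → n = 7.

n = 7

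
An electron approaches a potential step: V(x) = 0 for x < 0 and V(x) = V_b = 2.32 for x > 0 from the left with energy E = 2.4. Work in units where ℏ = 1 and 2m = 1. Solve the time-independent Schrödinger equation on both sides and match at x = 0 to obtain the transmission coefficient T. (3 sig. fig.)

The wavenumbers are k₁ = √(2mE)/ℏ = 1.549 on the left and k₂ = √(2m(E − V_b))/ℏ = 0.2828 on the right.
Continuity of ψ and ψ′ at the step yields the reflection amplitude r = (k₁ − k₂)/(k₁ + k₂) = 0.6912; thus R = |r|² = 0.4778, T = 0.5222.

T = 0.522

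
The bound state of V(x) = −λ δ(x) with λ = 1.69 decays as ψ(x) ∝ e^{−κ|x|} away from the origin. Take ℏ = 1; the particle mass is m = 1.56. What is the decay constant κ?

κ = 2.64

Integrate −(ℏ²/2m)ψ'' − λδ(x)ψ = Eψ from −ε to +ε: the ψ'' term gives ψ'(0⁺) − ψ'(0⁻) and the δ term gives −(2mλ/ℏ²)ψ(0).
With ψ ∝ e^{−κ|x|} this yields −2κ = −2mλ/ℏ², so κ = mλ/ℏ² = 2.636.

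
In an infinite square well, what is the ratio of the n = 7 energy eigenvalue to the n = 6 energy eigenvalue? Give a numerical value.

E_n = n²π²ℏ²/(2mL²) so the ratio is n₂²/n₁² = 49/36 = 1.36111.

1.36111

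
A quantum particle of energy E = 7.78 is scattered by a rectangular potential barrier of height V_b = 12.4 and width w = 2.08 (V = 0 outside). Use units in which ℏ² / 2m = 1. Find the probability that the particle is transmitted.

Since E < V_b the interior solution is evanescent with decay constant κ = √(2m(V_b − E))/ℏ = 2.149.
κw = 4.471, sinh(κw) = 43.71.
Matching ψ, ψ′ at both faces gives T = [1 + V_b² sinh²(κw) / (4E(V_b − E))]⁻¹ = 1/2044 = 0.000489.

T = 0.000489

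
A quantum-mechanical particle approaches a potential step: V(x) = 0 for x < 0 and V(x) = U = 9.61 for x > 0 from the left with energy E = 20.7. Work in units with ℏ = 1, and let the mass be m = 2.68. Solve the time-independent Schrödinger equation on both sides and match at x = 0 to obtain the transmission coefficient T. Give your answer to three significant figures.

On each side the TISE gives plane waves with k = √(2m(E − V))/ℏ: k₁ = √(2·2.68·20.7) = 10.53, k₂ = √(2·2.68·11.09) = 7.710.
Continuity of ψ and ψ′ at the step yields the reflection amplitude r = (k₁ − k₂)/(k₁ + k₂) = 0.1548; thus R = |r|² = 0.02395, T = 0.9760.

T = 0.976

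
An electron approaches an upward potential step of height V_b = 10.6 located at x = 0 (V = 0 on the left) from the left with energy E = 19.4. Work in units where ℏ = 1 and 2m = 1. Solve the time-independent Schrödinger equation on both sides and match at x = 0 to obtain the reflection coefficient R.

On each side the TISE gives plane waves with k = √(2m(E − V))/ℏ: k₁ = √(2·½·19.4) = 4.405, k₂ = √(2·½·8.8) = 2.966.
Matching ψ and ψ′ at x = 0 gives r = (k₁ − k₂)/(k₁ + k₂), so R = r² = 0.03806 and T = 1 − R = 0.9619.

R = 0.0381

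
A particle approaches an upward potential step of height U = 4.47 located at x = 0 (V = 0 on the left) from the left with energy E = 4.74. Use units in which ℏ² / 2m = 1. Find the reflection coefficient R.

R = 0.378

The wavenumbers are k₁ = √(2mE)/ℏ = 2.177 on the left and k₂ = √(2m(E − U))/ℏ = 0.5196 on the right.
Matching ψ and ψ′ at x = 0 gives r = (k₁ − k₂)/(k₁ + k₂), so R = r² = 0.3778 and T = 1 − R = 0.6222.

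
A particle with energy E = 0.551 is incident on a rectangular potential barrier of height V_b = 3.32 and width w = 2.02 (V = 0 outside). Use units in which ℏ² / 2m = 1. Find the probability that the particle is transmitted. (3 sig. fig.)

Since E < V_b the interior solution is evanescent with decay constant κ = √(2m(V_b − E))/ℏ = 1.664.
κw = 3.361, sinh(κw) = 14.40.
Matching ψ, ψ′ at both faces gives T = [1 + V_b² sinh²(κw) / (4E(V_b − E))]⁻¹ = 1/375.3 = 0.00266.

T = 0.00266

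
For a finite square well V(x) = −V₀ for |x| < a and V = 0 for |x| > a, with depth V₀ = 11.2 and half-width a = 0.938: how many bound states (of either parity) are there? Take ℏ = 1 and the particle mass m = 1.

N = 3

The dimensionless depth is z₀ = a√(2mV₀)/ℏ = 0.938 × √(22.40) = 4.439.
A new bound state (alternating even/odd) appears each time z₀ passes a multiple of π/2, so N = ⌊2z₀/π⌋ + 1 = ⌊2.826⌋ + 1 = 3.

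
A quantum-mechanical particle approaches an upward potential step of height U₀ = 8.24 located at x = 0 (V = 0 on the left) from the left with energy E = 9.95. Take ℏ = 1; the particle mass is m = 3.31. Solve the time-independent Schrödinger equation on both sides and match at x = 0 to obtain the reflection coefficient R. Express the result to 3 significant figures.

On each side the TISE gives plane waves with k = √(2m(E − V))/ℏ: k₁ = √(2·3.31·9.95) = 8.116, k₂ = √(2·3.31·1.71) = 3.365.
Continuity of ψ and ψ′ at the step yields the reflection amplitude r = (k₁ − k₂)/(k₁ + k₂) = 0.4139; thus R = |r|² = 0.1713, T = 0.8287.

R = 0.171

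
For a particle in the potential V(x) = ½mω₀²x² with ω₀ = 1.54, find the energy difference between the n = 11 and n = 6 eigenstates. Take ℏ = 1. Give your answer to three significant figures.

E_n = ℏω₀(n + ½), so ΔE = (11 − 6) ℏω₀ = 5 × 1.54 = 7.700.

ΔE = 7.70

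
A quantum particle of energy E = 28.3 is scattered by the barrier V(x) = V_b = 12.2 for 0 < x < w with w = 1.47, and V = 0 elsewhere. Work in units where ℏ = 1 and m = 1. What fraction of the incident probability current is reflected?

R = 0.0599

E > V_b: inside the barrier k₂ = √(2m(E − V_b))/ℏ = 5.675, k₂w = 8.342.
Matching at both interfaces gives T⁻¹ = 1 + V_b² sin²(k₂w) / [4E(E − V_b)] = 1.064, hence T = 0.940.
R = 1 − T = 0.0599.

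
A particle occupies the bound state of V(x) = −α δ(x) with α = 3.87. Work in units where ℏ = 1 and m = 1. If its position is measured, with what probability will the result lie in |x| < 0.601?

P = 0.990

The normalised bound state is ψ = √κ e^{−κ|x|} with κ = mα/ℏ² = 3.870.
P(|x| < d) = ∫_{−d}^{d} κ e^{−2κ|x|} dx = 1 − e^{−2κd} = 1 − e^{−4.652} = 0.9905.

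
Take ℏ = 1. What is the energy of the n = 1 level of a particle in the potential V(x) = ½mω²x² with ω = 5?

E = 7.50

The oscillator eigenvalues are E_n = ℏω(n + ½), so E_1 = 5 × 1.5 = 7.500.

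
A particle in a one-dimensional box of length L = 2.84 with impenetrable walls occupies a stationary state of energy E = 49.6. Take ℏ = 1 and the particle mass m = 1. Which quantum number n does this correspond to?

n = 9

For an infinite well E_n = n²π²ℏ²/(2mL²), so n = (L/πℏ)√(2mE).
n = (2.84/π) × √(2 × 1 × 49.6) = 9.004 → n = 9.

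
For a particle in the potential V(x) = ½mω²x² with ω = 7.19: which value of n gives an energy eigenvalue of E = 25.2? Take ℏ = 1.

n = 3

Invert E_n = (n + ½)ℏω: n = E/ℏω − ½ = 3.005, so n = 3.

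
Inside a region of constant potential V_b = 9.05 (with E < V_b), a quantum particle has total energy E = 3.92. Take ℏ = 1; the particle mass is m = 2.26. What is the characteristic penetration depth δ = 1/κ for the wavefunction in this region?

δ = 0.208

Since E < V_b the TISE in this region is ψ'' = κ²ψ with κ = √(2m(V_b − E))/ℏ.
κ = √(2 × 2.26 × 5.13) = 4.815. The penetration depth is δ = 1/κ = 0.208.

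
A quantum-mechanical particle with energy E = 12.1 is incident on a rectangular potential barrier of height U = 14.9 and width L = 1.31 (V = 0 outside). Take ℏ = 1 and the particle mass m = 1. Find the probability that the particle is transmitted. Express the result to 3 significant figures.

T = 0.00495

E < U: inside the barrier ψ ∝ e^{±κx} with κ = √(2m(U − E))/ℏ = 2.366.
κL = 3.100, sinh(κL) = 11.08.
The exact tunnelling result is T⁻¹ = 1 + U² sinh²(κL) / [4E(U − E)] = 202.0, so T = 0.00495.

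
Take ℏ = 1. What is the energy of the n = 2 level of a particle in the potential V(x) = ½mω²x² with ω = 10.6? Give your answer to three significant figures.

Using E_n = (n + ½)ℏω: E_2 = 2.5 × 10.6 = 26.50.

E = 26.5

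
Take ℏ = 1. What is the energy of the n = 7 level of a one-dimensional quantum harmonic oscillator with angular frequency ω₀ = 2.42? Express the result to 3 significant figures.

Using E_n = (n + ½)ℏω₀: E_7 = 7.5 × 2.42 = 18.15.

E = 18.2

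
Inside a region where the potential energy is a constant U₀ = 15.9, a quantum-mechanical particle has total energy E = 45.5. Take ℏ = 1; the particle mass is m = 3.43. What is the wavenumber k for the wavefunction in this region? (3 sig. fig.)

With E > U₀ the solution is oscillatory, ψ ∝ e^{±ikx} with k = √(2m(E − U₀))/ℏ.
k = √(2 × 3.43 × 29.6) = 14.25.

k = 14.2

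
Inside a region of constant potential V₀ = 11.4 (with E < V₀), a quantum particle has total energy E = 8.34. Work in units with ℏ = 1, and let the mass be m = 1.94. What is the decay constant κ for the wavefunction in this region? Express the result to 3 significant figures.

Since E < V₀ the TISE in this region is ψ'' = κ²ψ with κ = √(2m(V₀ − E))/ℏ.
κ = √(2 × 1.94 × 3.06) = 3.446.

κ = 3.45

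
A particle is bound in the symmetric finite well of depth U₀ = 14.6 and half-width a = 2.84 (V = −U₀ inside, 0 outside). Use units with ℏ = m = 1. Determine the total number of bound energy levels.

Define the well-strength parameter z₀ = (a/ℏ)√(2mU₀) = 2.84 × √(2·1·14.6) = 15.35.
The even/odd transcendental equations gain one root per π/2 in z₀, giving N = 1 + ⌊2z₀/π⌋ = 1 + ⌊9.770⌋ = 10.

N = 10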